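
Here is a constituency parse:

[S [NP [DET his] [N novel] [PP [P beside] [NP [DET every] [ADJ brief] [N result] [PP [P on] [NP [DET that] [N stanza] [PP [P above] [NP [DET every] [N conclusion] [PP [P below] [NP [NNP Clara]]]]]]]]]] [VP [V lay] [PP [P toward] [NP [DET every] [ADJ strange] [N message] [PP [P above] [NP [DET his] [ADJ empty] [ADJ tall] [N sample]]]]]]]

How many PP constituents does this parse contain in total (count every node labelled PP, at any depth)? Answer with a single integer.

6

Scanning left to right, an opening `[PP` appears at word positions 3, 7, 10, 13, 16, 20 — 6 in total.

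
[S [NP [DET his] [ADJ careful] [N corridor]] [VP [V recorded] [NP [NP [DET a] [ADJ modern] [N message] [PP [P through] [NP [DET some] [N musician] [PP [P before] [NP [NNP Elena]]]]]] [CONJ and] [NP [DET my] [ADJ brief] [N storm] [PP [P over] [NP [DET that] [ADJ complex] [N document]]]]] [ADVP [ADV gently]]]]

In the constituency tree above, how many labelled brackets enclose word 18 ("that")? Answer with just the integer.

7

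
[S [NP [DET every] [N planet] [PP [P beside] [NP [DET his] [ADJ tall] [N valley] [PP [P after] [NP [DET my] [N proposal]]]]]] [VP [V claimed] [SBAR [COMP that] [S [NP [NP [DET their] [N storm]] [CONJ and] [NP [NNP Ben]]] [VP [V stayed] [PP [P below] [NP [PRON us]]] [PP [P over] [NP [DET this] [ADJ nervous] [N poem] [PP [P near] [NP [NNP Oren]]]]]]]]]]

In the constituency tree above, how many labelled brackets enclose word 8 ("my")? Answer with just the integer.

Path from the root down to the word: S → NP → PP → NP → PP → NP → DET. That is 7 enclosing brackets.

7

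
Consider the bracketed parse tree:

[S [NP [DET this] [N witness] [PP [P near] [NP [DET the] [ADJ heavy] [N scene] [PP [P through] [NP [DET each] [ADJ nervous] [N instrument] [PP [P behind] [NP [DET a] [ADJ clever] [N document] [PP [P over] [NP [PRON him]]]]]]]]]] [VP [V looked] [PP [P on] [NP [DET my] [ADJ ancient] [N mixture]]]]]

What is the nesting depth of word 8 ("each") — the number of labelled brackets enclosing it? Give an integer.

7

The word sits inside DET, which is inside NP, inside PP, inside NP, inside PP, inside NP, inside S — 7 brackets in all.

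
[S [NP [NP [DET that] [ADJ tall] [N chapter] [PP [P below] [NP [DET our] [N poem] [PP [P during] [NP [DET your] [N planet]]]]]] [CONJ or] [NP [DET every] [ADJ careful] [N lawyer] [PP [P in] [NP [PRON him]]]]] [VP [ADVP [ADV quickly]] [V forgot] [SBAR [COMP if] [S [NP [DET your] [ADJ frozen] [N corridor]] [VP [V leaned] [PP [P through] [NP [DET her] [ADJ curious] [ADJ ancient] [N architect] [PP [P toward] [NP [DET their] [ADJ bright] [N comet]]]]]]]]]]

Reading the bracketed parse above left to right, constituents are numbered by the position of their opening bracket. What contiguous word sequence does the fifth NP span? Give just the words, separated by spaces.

The NP opening brackets appear, in order, over: "that tall chapter below our poem during your planet or every careful lawyer in him"; "that tall chapter below our poem during your planet"; "our poem during your planet"; "your planet"; "every careful lawyer in him"; "him"; "your frozen corridor"; "her curious ancient architect toward their bright comet"; "their bright comet". The fifth one spans "every careful lawyer in him".

every careful lawyer in him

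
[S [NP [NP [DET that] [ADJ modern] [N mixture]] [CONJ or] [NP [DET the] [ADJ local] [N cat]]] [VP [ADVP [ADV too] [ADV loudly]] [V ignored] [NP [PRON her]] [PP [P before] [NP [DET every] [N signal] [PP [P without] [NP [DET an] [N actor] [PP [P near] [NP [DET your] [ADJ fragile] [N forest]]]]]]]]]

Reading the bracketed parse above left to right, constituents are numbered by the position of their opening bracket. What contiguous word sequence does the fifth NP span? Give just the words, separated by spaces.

every signal without an actor near your fragile forest

Opening `[NP` markers occur at word positions 1, 1, 5, 11, 13, 16, 19; the fifth of these opens the constituent [NP every signal without an actor near your fragile forest].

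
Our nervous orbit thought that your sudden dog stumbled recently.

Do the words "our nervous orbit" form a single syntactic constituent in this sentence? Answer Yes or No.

Yes

The sequence corresponds to a single NP node — the noun phrase "our nervous orbit".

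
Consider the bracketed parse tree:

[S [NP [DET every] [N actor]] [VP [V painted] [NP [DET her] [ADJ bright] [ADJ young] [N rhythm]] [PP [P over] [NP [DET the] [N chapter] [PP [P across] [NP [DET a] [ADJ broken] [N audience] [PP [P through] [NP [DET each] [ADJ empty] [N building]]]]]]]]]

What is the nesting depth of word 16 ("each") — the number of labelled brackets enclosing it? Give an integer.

9

The word sits inside DET, which is inside NP, inside PP, inside NP, inside PP, inside NP, inside PP, inside VP, inside S — 9 brackets in all.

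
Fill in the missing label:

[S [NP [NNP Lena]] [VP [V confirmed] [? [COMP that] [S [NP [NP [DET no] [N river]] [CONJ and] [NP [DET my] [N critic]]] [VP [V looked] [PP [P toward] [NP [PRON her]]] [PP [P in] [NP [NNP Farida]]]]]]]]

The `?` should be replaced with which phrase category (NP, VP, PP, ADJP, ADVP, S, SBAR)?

SBAR

Looking at what the `?` directly dominates — COMP 'that', S — this is a subordinate clause (SBAR).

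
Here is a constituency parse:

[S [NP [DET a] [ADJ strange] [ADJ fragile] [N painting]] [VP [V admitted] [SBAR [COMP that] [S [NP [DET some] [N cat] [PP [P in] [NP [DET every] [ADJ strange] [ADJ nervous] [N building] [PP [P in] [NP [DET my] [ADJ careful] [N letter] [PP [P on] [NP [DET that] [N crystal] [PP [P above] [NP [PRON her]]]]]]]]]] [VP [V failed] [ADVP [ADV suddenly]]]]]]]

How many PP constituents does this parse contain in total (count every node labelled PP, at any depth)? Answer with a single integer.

4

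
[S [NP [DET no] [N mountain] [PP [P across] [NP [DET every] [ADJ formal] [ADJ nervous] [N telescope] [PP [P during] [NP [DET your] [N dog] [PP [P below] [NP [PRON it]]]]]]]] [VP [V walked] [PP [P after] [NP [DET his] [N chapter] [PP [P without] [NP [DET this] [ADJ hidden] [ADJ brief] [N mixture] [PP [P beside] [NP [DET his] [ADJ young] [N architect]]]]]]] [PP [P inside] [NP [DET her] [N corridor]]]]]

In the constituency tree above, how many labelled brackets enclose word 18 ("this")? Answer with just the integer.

7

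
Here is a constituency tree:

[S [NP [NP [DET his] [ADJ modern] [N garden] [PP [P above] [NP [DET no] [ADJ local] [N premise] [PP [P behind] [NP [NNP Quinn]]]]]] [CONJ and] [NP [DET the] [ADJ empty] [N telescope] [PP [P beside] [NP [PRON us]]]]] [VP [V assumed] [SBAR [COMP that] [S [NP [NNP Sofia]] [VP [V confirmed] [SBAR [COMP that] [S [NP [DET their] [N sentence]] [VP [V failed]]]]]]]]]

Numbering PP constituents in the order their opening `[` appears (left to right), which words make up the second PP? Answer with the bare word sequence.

The PP opening brackets appear, in order, over: "above no local premise behind Quinn"; "behind Quinn"; "beside us". The second one spans "behind Quinn".

behind Quinn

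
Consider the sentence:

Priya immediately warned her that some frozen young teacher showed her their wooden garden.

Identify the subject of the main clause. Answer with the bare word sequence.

Priya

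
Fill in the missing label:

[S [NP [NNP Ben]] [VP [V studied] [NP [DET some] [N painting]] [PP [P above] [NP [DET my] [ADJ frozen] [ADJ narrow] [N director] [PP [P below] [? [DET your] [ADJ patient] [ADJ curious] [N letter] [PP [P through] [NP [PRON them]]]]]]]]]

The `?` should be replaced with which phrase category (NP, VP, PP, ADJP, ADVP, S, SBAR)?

NP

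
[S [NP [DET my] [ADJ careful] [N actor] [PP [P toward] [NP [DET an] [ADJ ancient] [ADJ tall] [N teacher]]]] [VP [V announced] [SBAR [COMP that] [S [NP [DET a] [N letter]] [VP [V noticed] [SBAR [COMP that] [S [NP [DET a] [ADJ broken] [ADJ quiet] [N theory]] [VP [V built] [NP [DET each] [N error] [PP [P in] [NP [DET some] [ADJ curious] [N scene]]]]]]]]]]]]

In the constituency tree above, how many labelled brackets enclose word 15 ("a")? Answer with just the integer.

9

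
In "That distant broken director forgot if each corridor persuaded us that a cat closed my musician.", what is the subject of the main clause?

that distant broken director

In the main clause the verb is "forgot"; the NP preceding it, "that distant broken director", is the subject.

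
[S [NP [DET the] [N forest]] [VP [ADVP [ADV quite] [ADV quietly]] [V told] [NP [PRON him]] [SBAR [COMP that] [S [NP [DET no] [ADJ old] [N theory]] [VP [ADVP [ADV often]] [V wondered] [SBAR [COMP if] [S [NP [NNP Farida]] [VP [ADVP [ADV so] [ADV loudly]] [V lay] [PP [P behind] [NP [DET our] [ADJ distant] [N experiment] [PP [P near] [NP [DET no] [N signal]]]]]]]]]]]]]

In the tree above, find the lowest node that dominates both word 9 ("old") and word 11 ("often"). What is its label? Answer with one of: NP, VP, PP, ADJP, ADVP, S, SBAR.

S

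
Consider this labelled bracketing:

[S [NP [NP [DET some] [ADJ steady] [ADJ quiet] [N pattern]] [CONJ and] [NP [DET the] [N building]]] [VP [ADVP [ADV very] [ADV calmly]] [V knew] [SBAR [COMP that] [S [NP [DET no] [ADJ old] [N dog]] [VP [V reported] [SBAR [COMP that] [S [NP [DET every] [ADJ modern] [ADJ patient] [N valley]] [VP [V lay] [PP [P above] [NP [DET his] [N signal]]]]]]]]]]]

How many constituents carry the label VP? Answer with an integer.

Listing each VP by its span: [VP very calmly knew that no old dog reported that every modern patient valley lay above his signal]; [VP reported that every modern patient valley lay above his signal]; [VP lay above his signal] — that makes 3.

3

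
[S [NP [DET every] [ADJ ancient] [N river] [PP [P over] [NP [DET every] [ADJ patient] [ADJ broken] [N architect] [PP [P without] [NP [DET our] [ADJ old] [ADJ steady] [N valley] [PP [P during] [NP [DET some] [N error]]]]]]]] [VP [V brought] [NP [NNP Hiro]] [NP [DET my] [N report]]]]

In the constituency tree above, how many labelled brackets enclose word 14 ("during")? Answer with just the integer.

8

Counting open brackets not yet closed at "during": [S [NP [PP [NP [PP [NP [PP [P = 8.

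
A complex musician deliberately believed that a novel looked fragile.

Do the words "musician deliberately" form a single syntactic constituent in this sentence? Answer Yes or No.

"musician" belongs to the noun phrase "a complex musician" while "deliberately" belongs to the verb phrase "deliberately believed that a novel looked fragile"; a span that runs across that boundary is not a single phrase.

No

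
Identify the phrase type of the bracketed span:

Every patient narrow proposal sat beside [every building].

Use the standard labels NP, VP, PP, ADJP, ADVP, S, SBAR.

NP

"building" is the head of the bracketed span, so the span is a noun phrase: NP.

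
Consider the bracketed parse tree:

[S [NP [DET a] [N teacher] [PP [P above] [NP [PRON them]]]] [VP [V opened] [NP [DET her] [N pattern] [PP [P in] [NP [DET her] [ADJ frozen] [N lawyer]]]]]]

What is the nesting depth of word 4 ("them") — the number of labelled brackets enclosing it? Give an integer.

5

The word sits inside PRON, which is inside NP, inside PP, inside NP, inside S — 5 brackets in all.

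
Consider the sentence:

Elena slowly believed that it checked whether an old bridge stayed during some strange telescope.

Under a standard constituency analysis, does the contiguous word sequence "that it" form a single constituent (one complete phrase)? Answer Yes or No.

No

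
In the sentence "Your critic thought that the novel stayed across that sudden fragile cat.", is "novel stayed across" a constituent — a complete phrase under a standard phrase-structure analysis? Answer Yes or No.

The sequence begins inside the noun phrase "the novel" and ends inside the verb phrase "stayed across that sudden fragile cat"; it crosses a phrase boundary, so no single node in the tree spans exactly those words.

No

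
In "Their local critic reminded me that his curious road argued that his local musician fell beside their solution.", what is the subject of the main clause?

their local critic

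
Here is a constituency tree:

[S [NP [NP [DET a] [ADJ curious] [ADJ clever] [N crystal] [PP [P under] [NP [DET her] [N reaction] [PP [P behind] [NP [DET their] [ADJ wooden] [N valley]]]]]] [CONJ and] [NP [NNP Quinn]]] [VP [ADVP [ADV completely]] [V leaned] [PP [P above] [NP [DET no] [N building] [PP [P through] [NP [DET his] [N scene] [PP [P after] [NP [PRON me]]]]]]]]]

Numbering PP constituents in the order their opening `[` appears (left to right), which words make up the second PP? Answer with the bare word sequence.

In left-to-right order the PP constituents are "under her reaction behind their wooden valley"; "behind their wooden valley"; "above no building through his scene after me"; "through his scene after me"; "after me". Number 2 is "behind their wooden valley".

behind their wooden valley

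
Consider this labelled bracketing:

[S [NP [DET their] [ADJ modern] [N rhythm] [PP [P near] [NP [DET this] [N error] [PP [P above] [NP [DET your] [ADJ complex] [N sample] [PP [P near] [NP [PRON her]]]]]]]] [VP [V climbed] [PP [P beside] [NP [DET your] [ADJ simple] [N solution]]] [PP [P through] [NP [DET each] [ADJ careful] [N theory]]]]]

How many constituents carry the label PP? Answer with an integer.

Scanning left to right, an opening `[PP` appears at word positions 4, 7, 11, 14, 18 — 5 in total.

5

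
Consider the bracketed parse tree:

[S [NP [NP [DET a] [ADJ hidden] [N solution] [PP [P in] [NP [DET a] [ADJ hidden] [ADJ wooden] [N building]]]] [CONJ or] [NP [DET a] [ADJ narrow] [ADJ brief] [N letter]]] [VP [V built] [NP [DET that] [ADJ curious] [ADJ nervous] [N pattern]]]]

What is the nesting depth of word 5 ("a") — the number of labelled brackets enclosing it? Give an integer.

Counting open brackets not yet closed at "a": [S [NP [NP [PP [NP [DET = 6.

6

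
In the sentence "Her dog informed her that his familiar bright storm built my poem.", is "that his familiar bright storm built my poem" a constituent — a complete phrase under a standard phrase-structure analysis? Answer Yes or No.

Yes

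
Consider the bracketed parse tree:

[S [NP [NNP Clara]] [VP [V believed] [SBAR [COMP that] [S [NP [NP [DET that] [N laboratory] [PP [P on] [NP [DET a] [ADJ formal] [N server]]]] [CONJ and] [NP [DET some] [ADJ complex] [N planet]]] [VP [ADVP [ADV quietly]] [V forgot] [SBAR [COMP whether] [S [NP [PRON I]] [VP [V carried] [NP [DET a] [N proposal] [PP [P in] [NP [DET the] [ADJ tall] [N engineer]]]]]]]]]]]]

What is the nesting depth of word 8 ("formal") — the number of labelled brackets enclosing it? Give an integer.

9

Path from the root down to the word: S → VP → SBAR → S → NP → NP → PP → NP → ADJ. That is 9 enclosing brackets.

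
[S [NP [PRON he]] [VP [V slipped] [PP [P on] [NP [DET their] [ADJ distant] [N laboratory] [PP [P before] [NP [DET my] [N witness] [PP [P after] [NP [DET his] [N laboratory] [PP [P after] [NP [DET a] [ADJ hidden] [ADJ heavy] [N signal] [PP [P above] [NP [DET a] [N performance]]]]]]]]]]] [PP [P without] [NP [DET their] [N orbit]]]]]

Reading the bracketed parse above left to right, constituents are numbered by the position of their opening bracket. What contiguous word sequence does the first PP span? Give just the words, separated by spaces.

on their distant laboratory before my witness after his laboratory after a hidden heavy signal above a performance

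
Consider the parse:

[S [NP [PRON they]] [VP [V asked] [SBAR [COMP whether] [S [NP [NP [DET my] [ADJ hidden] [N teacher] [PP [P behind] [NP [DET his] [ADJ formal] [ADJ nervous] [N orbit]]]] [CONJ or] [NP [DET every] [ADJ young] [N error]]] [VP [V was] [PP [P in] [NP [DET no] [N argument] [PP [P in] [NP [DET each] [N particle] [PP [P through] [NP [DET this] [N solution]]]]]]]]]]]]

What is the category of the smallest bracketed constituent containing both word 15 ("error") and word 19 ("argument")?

S

The smallest bracket enclosing both words is [S my hidden teacher behind his formal nervous orbit or every young error was in no argument in each particle through this solution], so the label is S.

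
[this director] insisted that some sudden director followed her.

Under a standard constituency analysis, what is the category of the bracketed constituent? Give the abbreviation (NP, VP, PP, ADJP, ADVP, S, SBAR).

NP

The span is built around the noun "director" — a noun phrase (NP).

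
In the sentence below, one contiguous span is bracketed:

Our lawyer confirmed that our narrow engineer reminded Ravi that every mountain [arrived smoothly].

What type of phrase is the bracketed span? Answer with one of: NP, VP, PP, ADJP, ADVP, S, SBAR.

VP

"arrived" is the head of the bracketed span, so the span is a verb phrase: VP.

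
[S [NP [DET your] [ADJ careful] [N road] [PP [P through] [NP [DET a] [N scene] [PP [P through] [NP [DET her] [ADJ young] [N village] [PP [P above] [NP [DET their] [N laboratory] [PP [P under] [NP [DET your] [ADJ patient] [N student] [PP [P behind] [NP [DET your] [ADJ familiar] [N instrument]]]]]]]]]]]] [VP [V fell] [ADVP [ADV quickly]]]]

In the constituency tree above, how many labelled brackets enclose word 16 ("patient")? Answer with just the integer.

Counting open brackets not yet closed at "patient": [S [NP [PP [NP [PP [NP [PP [NP [PP [NP [ADJ = 11.

11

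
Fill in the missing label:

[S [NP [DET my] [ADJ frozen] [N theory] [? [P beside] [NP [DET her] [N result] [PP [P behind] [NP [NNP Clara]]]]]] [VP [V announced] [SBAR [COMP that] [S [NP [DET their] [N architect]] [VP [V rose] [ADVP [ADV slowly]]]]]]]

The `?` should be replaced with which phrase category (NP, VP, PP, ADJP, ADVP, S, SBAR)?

PP

Looking at what the `?` directly dominates — P 'beside', NP — this is a prepositional phrase (PP).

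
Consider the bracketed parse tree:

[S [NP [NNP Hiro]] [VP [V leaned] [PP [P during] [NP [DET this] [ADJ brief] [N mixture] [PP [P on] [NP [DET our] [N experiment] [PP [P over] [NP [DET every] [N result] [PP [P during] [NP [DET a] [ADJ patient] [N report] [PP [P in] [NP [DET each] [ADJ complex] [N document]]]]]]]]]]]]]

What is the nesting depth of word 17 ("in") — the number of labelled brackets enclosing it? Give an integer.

12

Counting open brackets not yet closed at "in": [S [VP [PP [NP [PP [NP [PP [NP [PP [NP [PP [P = 12.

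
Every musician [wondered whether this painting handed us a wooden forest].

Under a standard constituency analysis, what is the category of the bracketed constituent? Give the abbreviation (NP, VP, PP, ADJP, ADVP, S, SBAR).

The bracketed span "wondered whether this painting handed us a wooden forest" is headed by "wondered", making it a verb phrase (VP).

VP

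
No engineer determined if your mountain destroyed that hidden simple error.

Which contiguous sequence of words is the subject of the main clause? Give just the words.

no engineer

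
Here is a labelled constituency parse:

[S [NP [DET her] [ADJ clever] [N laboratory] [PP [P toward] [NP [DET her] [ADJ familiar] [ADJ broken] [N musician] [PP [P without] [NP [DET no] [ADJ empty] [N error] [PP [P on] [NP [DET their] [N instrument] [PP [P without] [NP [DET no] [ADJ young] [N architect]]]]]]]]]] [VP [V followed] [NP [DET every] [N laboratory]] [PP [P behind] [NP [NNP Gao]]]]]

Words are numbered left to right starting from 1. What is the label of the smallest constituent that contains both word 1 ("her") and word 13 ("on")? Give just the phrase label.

Word 1 lies under S → NP → DET; word 13 lies under S → NP → PP → NP → PP → NP → PP → P. The lowest shared node is the NP.

NP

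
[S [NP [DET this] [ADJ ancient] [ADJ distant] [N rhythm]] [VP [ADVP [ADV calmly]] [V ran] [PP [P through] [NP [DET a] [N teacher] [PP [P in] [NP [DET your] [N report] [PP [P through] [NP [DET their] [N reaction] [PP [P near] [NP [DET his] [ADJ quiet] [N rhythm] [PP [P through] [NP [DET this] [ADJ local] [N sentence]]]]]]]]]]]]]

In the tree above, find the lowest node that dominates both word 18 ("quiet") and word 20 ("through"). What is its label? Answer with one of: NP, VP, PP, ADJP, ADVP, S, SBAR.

NP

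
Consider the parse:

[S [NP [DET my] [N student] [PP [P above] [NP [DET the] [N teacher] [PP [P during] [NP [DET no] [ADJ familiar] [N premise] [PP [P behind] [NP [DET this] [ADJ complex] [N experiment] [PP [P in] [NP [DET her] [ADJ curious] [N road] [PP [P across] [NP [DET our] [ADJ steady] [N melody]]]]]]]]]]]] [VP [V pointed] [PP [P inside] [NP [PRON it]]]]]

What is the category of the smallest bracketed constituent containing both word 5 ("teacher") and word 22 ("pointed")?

S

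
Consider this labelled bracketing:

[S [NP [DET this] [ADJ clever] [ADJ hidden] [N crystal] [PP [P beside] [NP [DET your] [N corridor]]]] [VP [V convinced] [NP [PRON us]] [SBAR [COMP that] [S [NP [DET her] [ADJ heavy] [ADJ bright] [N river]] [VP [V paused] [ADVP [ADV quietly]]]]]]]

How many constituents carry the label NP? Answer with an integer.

The NP constituents are: [NP this clever hidden crystal beside your corridor]; [NP your corridor]; [NP us]; [NP her heavy bright river]. Total: 4.

4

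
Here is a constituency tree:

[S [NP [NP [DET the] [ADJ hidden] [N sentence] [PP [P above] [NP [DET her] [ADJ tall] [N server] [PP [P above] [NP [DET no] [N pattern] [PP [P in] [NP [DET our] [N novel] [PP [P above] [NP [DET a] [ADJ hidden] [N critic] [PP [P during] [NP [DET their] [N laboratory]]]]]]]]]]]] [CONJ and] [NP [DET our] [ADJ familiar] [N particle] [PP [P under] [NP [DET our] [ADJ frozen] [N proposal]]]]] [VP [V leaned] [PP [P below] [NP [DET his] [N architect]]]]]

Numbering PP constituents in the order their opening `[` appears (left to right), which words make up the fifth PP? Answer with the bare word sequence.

during their laboratory

In left-to-right order the PP constituents are "above her tall server above no pattern in our novel above a hidden critic during their laboratory"; "above no pattern in our novel above a hidden critic during their laboratory"; "in our novel above a hidden critic during their laboratory"; "above a hidden critic during their laboratory"; "during their laboratory"; "under our frozen proposal"; "below his architect". Number 5 is "during their laboratory".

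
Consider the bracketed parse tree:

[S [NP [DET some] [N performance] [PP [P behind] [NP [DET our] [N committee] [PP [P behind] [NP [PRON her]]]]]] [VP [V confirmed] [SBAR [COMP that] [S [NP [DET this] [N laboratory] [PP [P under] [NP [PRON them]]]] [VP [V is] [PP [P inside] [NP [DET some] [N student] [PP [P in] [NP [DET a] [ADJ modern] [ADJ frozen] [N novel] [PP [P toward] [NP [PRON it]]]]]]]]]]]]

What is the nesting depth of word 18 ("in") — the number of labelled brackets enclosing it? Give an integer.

The word sits inside P, which is inside PP, inside NP, inside PP, inside VP, inside S, inside SBAR, inside VP, inside S — 9 brackets in all.

9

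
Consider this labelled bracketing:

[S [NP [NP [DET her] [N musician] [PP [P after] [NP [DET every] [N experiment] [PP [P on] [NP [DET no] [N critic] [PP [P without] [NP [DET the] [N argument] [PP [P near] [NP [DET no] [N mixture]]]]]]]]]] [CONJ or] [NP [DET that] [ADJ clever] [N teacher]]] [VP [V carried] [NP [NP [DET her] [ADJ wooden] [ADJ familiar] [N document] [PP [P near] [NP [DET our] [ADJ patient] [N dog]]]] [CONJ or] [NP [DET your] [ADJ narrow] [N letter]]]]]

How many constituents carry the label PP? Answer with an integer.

Scanning left to right, an opening `[PP` appears at word positions 3, 6, 9, 12, 24 — 5 in total.

5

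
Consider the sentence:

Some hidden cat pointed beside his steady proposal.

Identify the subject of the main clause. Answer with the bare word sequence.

some hidden cat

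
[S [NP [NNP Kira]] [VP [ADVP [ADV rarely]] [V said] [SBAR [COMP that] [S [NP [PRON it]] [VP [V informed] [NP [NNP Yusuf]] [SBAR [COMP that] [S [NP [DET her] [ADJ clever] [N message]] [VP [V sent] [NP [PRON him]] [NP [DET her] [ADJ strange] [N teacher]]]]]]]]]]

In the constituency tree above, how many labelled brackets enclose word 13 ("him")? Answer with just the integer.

Counting open brackets not yet closed at "him": [S [VP [SBAR [S [VP [SBAR [S [VP [NP [PRON = 10.

10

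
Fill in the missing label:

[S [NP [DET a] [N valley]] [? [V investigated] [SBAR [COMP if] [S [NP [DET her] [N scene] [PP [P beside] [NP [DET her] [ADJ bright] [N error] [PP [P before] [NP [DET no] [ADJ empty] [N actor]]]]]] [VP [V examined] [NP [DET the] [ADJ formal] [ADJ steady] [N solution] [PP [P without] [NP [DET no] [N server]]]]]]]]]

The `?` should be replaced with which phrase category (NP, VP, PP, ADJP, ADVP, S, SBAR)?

The `?` node immediately contains: V 'investigated', SBAR. That is the internal structure of a verb phrase, so the label is VP.

VP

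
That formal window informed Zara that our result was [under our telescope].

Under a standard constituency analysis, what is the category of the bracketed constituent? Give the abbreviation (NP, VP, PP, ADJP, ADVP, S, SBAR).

PP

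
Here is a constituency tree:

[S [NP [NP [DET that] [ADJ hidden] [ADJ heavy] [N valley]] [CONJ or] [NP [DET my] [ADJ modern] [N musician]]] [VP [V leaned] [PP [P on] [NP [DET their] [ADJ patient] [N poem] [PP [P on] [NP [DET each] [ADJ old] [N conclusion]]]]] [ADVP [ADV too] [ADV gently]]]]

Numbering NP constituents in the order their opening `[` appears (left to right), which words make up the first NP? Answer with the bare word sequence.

that hidden heavy valley or my modern musician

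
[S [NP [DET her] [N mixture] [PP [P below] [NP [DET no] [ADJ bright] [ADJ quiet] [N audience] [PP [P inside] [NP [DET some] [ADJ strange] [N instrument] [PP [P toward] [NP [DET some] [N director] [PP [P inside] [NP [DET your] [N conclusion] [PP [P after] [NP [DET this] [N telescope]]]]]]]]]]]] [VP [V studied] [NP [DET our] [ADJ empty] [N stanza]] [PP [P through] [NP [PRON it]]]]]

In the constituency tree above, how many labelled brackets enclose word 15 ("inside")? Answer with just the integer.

10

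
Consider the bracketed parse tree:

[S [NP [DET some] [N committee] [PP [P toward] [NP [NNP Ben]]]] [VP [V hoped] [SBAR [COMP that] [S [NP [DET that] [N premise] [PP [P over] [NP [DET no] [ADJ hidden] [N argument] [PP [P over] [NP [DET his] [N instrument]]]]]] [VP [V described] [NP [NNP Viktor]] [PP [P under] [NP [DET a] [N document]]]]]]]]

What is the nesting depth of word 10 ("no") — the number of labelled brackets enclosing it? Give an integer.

8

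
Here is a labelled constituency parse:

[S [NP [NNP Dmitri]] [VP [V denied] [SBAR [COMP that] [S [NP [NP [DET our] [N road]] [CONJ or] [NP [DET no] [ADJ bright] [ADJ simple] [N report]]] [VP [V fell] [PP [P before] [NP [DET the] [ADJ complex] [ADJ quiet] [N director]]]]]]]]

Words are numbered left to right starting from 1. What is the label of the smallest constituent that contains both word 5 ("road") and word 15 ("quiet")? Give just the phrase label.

Word 5 lies under S → VP → SBAR → S → NP → NP → N; word 15 lies under S → VP → SBAR → S → VP → PP → NP → ADJ. The lowest shared node is the S.

S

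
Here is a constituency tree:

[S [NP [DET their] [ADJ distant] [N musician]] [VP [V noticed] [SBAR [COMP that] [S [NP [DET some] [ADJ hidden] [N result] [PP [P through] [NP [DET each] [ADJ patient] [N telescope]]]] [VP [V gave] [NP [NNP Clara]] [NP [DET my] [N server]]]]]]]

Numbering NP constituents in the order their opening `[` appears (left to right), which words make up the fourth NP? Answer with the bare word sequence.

Clara

The NP opening brackets appear, in order, over: "their distant musician"; "some hidden result through each patient telescope"; "each patient telescope"; "Clara"; "my server". The fourth one spans "Clara".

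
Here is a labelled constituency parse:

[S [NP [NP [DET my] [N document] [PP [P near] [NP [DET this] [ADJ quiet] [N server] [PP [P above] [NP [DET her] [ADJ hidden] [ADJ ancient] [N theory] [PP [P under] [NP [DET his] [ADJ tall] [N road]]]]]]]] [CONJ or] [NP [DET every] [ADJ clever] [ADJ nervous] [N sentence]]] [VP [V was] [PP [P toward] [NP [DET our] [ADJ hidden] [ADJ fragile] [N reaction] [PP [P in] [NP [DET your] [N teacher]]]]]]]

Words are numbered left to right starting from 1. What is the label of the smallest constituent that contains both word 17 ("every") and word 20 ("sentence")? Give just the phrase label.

Word 17 lies under S → NP → NP → DET; word 20 lies under S → NP → NP → N. The lowest shared node is the NP.

NP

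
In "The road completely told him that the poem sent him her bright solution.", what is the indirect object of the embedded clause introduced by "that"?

him

The verb of the embedded clause introduced by "that" is "sent"; its indirect object is the NP "him".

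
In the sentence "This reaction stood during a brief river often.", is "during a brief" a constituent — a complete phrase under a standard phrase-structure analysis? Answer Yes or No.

The smallest constituent containing the whole sequence is the prepositional phrase [PP during a brief river], but the sequence is only part of it — it straddles the boundary between preposition "during" and noun phrase "a brief river".

No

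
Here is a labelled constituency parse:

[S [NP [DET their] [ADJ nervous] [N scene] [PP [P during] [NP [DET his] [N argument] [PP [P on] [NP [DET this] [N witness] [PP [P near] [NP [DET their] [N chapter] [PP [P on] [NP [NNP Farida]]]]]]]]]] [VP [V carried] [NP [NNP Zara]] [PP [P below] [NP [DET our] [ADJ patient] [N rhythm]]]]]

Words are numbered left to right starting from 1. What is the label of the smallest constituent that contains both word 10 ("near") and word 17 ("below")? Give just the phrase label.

Word 10 lies under S → NP → PP → NP → PP → NP → PP → P; word 17 lies under S → VP → PP → P. The lowest shared node is the S.

S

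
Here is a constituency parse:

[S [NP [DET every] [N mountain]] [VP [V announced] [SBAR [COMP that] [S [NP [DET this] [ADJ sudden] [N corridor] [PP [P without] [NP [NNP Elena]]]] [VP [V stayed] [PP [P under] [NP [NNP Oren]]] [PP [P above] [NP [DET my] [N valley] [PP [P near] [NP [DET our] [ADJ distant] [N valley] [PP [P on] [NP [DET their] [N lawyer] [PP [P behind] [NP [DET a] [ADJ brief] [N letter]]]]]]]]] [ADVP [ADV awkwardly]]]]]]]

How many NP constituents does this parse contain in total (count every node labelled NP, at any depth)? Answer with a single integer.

8

The NP constituents are: [NP every mountain]; [NP this sudden corridor without Elena]; [NP Elena]; [NP Oren]; [NP my valley near our distant valley on their lawyer behind a brief letter]; [NP our distant valley on their lawyer behind a brief letter] …. Total: 8.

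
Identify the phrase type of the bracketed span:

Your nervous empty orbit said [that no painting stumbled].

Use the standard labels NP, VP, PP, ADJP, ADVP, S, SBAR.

SBAR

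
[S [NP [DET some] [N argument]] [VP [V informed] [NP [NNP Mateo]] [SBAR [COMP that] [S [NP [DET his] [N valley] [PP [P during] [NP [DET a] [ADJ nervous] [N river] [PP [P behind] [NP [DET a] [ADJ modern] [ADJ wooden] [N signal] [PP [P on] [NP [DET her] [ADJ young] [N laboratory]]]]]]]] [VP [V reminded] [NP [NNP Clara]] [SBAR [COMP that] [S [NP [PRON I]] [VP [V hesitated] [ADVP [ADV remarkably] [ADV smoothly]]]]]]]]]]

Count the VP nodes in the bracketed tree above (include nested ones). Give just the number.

3

Scanning left to right, an opening `[VP` appears at word positions 3, 21, 25 — 3 in total.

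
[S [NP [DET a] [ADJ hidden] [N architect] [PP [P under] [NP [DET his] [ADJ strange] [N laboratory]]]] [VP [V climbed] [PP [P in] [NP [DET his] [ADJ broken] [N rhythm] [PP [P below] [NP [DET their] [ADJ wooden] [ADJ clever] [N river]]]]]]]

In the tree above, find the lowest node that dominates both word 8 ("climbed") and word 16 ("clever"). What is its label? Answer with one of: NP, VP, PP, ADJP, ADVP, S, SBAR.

Word 8 lies under S → VP → V; word 16 lies under S → VP → PP → NP → PP → NP → ADJ. The lowest shared node is the VP.

VP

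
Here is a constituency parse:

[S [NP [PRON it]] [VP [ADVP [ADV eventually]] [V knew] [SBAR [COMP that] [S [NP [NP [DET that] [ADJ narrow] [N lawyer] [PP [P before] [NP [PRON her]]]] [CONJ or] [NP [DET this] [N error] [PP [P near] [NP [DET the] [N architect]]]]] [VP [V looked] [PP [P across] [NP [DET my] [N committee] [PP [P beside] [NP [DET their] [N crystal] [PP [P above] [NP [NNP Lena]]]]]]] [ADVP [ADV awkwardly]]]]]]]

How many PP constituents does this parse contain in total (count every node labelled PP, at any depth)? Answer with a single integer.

Scanning left to right, an opening `[PP` appears at word positions 8, 13, 17, 20, 23 — 5 in total.

5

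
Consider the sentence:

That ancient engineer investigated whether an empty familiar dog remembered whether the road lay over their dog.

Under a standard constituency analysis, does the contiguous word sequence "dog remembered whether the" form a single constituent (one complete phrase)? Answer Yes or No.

No

"dog" belongs to the noun phrase "an empty familiar dog" while "the" belongs to the verb phrase "remembered whether the road lay over their dog"; a span that runs across that boundary is not a single phrase.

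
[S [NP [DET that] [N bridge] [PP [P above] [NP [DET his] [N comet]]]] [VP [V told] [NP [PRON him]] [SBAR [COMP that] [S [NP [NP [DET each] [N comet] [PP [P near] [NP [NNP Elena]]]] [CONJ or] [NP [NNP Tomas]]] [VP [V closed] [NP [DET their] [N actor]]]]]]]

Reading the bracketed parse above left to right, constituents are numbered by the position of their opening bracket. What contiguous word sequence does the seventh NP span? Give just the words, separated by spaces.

Tomas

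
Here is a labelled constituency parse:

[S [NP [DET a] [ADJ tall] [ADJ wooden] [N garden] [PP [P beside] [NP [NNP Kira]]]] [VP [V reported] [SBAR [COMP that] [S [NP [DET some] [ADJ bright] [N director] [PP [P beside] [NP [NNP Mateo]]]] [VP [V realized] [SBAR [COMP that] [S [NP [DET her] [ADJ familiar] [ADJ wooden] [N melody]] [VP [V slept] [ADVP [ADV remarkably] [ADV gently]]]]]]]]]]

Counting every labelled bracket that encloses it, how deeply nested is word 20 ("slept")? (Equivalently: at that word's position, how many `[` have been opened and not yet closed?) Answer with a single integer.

9

The word sits inside V, which is inside VP, inside S, inside SBAR, inside VP, inside S, inside SBAR, inside VP, inside S — 9 brackets in all.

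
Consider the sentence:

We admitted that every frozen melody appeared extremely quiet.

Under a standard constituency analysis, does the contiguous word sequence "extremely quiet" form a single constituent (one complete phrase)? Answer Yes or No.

Yes

The sequence corresponds to a single ADJP node — the adjective phrase "extremely quiet".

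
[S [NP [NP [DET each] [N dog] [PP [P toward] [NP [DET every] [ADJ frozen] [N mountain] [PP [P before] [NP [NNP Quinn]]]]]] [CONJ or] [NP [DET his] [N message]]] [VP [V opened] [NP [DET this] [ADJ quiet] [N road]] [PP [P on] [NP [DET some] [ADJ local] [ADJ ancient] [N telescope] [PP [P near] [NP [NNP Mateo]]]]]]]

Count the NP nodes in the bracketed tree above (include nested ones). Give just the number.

8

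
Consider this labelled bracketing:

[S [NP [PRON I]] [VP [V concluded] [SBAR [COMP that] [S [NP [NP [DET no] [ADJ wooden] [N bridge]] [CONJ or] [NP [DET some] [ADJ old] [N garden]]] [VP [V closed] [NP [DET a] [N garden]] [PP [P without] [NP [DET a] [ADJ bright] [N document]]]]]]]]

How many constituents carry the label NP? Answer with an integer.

Listing each NP by its span: [NP I]; [NP no wooden bridge or some old garden]; [NP no wooden bridge]; [NP some old garden]; [NP a garden]; [NP a bright document] — that makes 6.

6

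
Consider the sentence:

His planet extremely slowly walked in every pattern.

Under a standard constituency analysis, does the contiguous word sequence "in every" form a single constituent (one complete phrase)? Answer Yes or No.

The smallest constituent containing the whole sequence is the prepositional phrase [PP in every pattern], but the sequence is only part of it — it straddles the boundary between preposition "in" and noun phrase "every pattern".

No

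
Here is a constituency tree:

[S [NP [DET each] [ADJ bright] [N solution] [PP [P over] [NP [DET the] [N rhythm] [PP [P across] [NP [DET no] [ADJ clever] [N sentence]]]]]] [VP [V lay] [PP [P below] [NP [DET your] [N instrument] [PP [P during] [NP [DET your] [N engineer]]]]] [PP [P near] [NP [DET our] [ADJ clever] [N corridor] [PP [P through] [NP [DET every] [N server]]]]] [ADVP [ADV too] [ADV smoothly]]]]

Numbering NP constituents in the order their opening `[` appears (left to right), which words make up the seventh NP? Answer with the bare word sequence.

every server

The NP opening brackets appear, in order, over: "each bright solution over the rhythm across no clever sentence"; "the rhythm across no clever sentence"; "no clever sentence"; "your instrument during your engineer"; "your engineer"; "our clever corridor through every server"; "every server". The seventh one spans "every server".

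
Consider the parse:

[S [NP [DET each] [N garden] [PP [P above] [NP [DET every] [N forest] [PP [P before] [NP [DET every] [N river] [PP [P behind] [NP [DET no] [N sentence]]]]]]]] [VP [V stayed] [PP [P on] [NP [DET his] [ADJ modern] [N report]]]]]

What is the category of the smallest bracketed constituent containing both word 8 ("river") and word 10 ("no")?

NP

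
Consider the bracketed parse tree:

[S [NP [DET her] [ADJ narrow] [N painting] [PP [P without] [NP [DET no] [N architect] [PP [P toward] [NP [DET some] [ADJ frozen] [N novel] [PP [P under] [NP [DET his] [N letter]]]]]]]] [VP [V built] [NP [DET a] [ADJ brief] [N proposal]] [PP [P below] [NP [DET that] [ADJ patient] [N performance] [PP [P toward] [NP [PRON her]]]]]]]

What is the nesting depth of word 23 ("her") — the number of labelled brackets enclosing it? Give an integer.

The word sits inside PRON, which is inside NP, inside PP, inside NP, inside PP, inside VP, inside S — 7 brackets in all.

7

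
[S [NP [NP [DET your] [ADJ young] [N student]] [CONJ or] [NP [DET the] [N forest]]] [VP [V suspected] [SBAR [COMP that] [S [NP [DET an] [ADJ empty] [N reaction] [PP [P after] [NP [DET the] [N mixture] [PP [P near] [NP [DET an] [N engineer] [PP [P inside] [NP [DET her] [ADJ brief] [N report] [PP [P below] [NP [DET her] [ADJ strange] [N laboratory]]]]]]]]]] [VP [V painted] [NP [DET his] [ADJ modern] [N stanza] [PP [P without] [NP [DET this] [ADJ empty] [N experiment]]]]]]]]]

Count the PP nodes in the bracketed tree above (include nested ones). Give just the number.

5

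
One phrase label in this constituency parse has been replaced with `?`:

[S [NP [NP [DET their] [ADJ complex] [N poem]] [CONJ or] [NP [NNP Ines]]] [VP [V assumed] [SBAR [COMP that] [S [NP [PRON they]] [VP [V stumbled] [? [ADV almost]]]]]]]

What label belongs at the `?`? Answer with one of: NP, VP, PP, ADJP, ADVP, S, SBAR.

ADVP

The `?` node immediately contains: ADV 'almost'. That is the internal structure of an adverb phrase, so the label is ADVP.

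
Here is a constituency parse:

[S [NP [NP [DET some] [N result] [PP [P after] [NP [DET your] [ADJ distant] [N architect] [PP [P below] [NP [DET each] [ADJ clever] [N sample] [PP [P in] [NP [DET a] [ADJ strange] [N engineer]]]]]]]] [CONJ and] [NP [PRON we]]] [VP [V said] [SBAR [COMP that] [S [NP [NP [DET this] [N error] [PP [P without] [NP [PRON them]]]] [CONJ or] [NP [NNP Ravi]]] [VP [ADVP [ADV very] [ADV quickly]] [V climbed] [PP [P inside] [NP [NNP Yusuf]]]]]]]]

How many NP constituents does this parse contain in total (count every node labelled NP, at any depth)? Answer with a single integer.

Scanning left to right, an opening `[NP` appears at word positions 1, 1, 4, 8, 12, 16, 19, 19, 22, 24, 29 — 11 in total.

11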